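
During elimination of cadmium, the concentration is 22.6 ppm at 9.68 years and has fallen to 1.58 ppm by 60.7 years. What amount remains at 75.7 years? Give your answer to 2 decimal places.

0.72 ppm

Over Δt = 60.7 − 9.68 = 51.02 years, the level fell by a factor of 22.6/1.58 ≈ 14.304.
n = log₂(14.304) ≈ 3.8383 half-lives, so t½ = 51.02/3.8383 ≈ 13.292 years.
From t = 60.7 to t = 75.7: 1.58 × (1/2)^((75.7−60.7)/13.292) ≈ 0.72269 ppm.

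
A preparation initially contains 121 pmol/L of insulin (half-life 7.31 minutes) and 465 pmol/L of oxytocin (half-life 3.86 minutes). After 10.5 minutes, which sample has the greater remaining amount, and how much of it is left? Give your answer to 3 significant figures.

insulin: 121 × (1/2)^1.4364 ≈ 44.708 pmol/L.
oxytocin: 465 × (1/2)^2.7202 ≈ 70.565 pmol/L.
Oxytocin has more remaining, at ≈ 70.565 pmol/L.

oxytocin, 70.6 pmol/L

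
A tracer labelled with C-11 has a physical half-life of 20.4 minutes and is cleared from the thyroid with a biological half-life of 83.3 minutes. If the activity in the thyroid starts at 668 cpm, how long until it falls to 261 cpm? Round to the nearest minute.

22 minutes

1/t_eff = 1/t_phys + 1/t_biol = 1/20.4 + 1/83.3 = 0.061024 per minute.
t_eff = 20.4 × 83.3 / (20.4 + 83.3) ≈ 16.387 minutes.
n = log₂(668/261) ≈ 1.3558; t = 1.3558 × 16.387 ≈ 22.217 minutes.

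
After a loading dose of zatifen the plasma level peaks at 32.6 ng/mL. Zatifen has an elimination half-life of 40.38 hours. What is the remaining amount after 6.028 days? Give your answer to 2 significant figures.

2.7 ng/mL

Convert the elapsed time: 6.028 days = 144.672 hours.
Number of half-lives: n = 144.672/40.38 ≈ 3.5828.
Remaining = 32.6 × (1/2)^3.5828 = 32.6 × 0.08346 ≈ 2.7208 ng/mL.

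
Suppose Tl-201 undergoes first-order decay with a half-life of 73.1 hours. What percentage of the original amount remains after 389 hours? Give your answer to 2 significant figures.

n = 389/73.1 ≈ 5.3215 half-lives.
Fraction remaining = (1/2)^5.3215 ≈ 0.025008, i.e. 2.5008%.

2.5%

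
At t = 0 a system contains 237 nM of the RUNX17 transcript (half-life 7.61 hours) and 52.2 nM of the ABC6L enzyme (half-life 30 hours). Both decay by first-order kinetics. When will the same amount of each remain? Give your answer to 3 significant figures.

Set 237·(1/2)^(t/7.61) = 52.2·(1/2)^(t/30).
Taking log₂: log₂(237/52.2) = t·(1/7.61 − 1/30).
log₂(4.5402) = 2.1828; 1/7.61 − 1/30 = 0.098073.
t = 2.1828 / 0.098073 ≈ 22.257 hours.

22.3 hours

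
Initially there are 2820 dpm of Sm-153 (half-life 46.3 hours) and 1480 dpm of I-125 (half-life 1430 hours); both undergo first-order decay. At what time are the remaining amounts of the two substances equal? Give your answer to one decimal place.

Set 2820·(1/2)^(t/46.3) = 1480·(1/2)^(t/1430).
Taking log₂: log₂(2820/1480) = t·(1/46.3 − 1/1430).
log₂(1.9054) = 0.9301; 1/46.3 − 1/1430 = 0.020899.
t = 0.9301 / 0.020899 ≈ 44.504 hours.

44.5 hours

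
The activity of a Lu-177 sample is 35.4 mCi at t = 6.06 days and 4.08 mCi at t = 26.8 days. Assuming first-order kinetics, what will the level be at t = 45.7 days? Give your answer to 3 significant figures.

Over Δt = 26.8 − 6.06 = 20.74 days, the level fell by a factor of 35.4/4.08 ≈ 8.6765.
n = log₂(8.6765) ≈ 3.1171 half-lives, so t½ = 20.74/3.1171 ≈ 6.6536 days.
From t = 26.8 to t = 45.7: 4.08 × (1/2)^((45.7−26.8)/6.6536) ≈ 0.56959 mCi.

0.570 mCi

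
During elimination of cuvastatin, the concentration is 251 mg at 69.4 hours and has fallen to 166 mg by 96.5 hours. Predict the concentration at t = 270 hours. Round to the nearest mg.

Over Δt = 96.5 − 69.4 = 27.1 hours, the level fell by a factor of 251/166 ≈ 1.512.
n = log₂(1.512) ≈ 0.5965 half-lives, so t½ = 27.1/0.5965 ≈ 45.431 hours.
From t = 96.5 to t = 270: 166 × (1/2)^((270−96.5)/45.431) ≈ 11.762 mg.

12 mg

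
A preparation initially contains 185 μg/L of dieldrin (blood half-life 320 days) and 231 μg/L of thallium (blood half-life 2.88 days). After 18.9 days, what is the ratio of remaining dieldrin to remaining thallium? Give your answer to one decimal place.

72.7

dieldrin: 185 × (1/2)^(18.9/320) = 185 × (1/2)^0.059062 ≈ 177.58 μg/L.
thallium: 231 × (1/2)^(18.9/2.88) = 231 × (1/2)^6.5625 ≈ 2.444 μg/L.
Ratio ≈ 177.58 / 2.444 ≈ 72.659.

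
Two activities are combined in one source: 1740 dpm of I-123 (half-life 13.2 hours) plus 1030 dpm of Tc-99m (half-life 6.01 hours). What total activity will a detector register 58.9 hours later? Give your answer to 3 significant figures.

80.1 dpm

I-123: 1740 × (1/2)^(58.9/13.2) = 1740 × (1/2)^4.4621 ≈ 78.944 dpm.
Tc-99m: 1030 × (1/2)^(58.9/6.01) = 1030 × (1/2)^9.8003 ≈ 1.1552 dpm.
Total = 78.944 + 1.1552 ≈ 80.099 dpm.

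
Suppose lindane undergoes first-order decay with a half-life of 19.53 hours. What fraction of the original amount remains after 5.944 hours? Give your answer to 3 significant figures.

n = 5.944/19.53 ≈ 0.30435 half-lives.
Fraction remaining = (1/2)^0.30435 ≈ 0.80981.

0.810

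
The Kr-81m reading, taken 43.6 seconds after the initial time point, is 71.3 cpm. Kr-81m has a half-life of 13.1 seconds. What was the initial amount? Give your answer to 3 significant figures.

716 cpm

Number of half-lives elapsed: n = 43.6/13.1 ≈ 3.3282.
A₀ = A × 2^n = 71.3 × 2^3.3282 = 71.3 × 10.044 ≈ 716.13 cpm.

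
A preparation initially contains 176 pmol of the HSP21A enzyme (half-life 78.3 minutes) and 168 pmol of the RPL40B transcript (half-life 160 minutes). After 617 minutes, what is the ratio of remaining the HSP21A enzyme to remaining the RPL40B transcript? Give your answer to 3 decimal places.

0.064

HSP21A enzyme: 176 × (1/2)^(617/78.3) = 176 × (1/2)^7.8799 ≈ 0.74716 pmol.
RPL40B transcript: 168 × (1/2)^(617/160) = 168 × (1/2)^3.8563 ≈ 11.6 pmol.
Ratio ≈ 0.74716 / 11.6 ≈ 0.064409.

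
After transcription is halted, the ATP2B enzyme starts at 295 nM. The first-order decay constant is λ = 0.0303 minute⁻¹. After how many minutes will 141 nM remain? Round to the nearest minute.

t½ = ln 2 / λ = 0.69315 / 0.0303 ≈ 22.876 minutes.
Fraction remaining = 141/295 ≈ 0.47797.
n = log₂(295/141) = ln(2.0922)/ln 2 ≈ 1.065 half-lives.
t = n × t½ = 1.065 × 22.876 ≈ 24.364 minutes.

24 minutes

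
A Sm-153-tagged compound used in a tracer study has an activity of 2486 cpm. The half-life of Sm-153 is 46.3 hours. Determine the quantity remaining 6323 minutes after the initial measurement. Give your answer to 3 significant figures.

Convert the elapsed time: 6323 minutes = 105.383 hours.
Number of half-lives: n = 105.383/46.3 ≈ 2.2761.
Remaining = 2486 × (1/2)^2.2761 = 2486 × 0.20646 ≈ 513.25 cpm.

513 cpm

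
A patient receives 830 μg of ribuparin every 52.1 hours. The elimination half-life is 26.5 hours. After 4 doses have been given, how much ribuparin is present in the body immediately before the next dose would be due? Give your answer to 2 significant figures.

280 μg

The 4 doses were given 208.4, 156.3, 104.2, 52.1 hours ago.
Total = 830·(1/2)^(208.4/26.5) + 830·(1/2)^(156.3/26.5) + 830·(1/2)^(104.2/26.5) + 830·(1/2)^(52.1/26.5)
      = 3.5623 + 13.918 + 54.376 + 212.44 ≈ 284.3 μg.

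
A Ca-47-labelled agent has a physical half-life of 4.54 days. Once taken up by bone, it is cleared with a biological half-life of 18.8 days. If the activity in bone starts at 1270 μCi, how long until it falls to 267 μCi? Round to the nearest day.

1/t_eff = 1/t_phys + 1/t_biol = 1/4.54 + 1/18.8 = 0.27346 per day.
t_eff = 4.54 × 18.8 / (4.54 + 18.8) ≈ 3.6569 days.
n = log₂(1270/267) ≈ 2.2499; t = 2.2499 × 3.6569 ≈ 8.2277 days.

8 days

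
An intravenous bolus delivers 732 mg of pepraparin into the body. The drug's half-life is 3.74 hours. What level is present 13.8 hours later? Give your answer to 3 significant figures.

Number of half-lives: n = 13.8/3.74 ≈ 3.6898.
Remaining = 732 × (1/2)^3.6898 = 732 × 0.07749 ≈ 56.723 mg.

56.7 mg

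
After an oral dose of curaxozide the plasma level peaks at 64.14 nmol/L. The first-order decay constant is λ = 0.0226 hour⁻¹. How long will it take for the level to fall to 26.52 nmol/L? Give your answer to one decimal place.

t½ = ln 2 / λ = 0.69315 / 0.0226 ≈ 30.67 hours.
Fraction remaining = 26.52/64.14 ≈ 0.41347.
n = log₂(64.14/26.52) = ln(2.4186)/ln 2 ≈ 1.2741 half-lives.
t = n × t½ = 1.2741 × 30.67 ≈ 39.078 hours.

39.1 hours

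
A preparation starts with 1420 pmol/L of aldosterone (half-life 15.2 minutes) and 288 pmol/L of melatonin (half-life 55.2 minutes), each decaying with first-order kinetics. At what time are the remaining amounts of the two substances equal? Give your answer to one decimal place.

Set 1420·(1/2)^(t/15.2) = 288·(1/2)^(t/55.2).
Taking log₂: log₂(1420/288) = t·(1/15.2 − 1/55.2).
log₂(4.9306) = 2.3018; 1/15.2 − 1/55.2 = 0.047674.
t = 2.3018 / 0.047674 ≈ 48.282 minutes.

48.3 minutes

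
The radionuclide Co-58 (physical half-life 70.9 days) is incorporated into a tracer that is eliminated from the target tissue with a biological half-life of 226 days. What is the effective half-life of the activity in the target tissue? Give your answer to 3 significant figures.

1/t_eff = 1/t_phys + 1/t_biol = 1/70.9 + 1/226 = 0.018529 per day.
t_eff = 70.9 × 226 / (70.9 + 226) ≈ 53.969 days.

54.0 days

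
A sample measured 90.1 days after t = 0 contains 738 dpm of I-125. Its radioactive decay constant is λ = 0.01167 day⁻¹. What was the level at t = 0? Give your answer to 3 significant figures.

t½ = ln 2 / λ = 0.69315 / 0.01167 ≈ 59.396 days.
Number of half-lives elapsed: n = 90.1/59.396 ≈ 1.5169.
A₀ = A × 2^n = 738 × 2^1.5169 = 738 × 2.8618 ≈ 2112 dpm.

2110 dpm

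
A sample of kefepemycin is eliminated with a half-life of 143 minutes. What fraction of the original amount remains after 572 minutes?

0.0625

n = 572/143 ≈ 4 half-lives.
Fraction remaining = (1/2)^4 ≈ 0.0625.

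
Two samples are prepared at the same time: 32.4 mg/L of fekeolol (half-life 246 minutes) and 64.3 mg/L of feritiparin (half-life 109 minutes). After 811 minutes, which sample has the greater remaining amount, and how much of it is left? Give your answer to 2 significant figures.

fekeolol, 3.3 mg/L

fekeolol: 32.4 × (1/2)^3.2967 ≈ 3.297 mg/L.
feritiparin: 64.3 × (1/2)^7.4404 ≈ 0.3702 mg/L.
Fekeolol has more remaining, at ≈ 3.297 mg/L.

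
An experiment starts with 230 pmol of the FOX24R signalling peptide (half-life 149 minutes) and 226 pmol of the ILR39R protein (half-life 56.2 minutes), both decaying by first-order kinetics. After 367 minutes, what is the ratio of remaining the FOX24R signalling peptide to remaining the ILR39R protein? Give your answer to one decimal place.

17.1

FOX24R signalling peptide: 230 × (1/2)^(367/149) = 230 × (1/2)^2.4631 ≈ 41.712 pmol.
ILR39R protein: 226 × (1/2)^(367/56.2) = 226 × (1/2)^6.5302 ≈ 2.4452 pmol.
Ratio ≈ 41.712 / 2.4452 ≈ 17.059.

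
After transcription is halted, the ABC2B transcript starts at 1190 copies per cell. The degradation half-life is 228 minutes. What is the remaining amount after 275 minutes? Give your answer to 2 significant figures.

Number of half-lives: n = 275/228 ≈ 1.2061.
Remaining = 1190 × (1/2)^1.2061 = 1190 × 0.43343 ≈ 515.78 copies per cell.

520 copies per cell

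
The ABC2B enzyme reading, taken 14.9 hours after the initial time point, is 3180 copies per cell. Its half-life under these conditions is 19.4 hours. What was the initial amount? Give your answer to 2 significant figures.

Number of half-lives elapsed: n = 14.9/19.4 ≈ 0.76804.
A₀ = A × 2^n = 3180 × 2^0.76804 = 3180 × 1.703 ≈ 5415.4 copies per cell.

5400 copies per cell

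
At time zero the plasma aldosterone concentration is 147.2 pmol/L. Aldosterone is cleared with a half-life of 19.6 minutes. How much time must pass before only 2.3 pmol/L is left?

117.6 minutes

2.3/147.2 = 1/64, so 6 half-lives have elapsed.
t = 6 × 19.6 = 117.6 minutes.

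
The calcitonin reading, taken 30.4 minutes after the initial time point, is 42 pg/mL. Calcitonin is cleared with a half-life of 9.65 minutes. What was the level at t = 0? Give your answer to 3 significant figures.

Number of half-lives elapsed: n = 30.4/9.65 ≈ 3.1503.
A₀ = A × 2^n = 42 × 2^3.1503 = 42 × 8.8781 ≈ 372.88 pg/mL.

373 pg/mL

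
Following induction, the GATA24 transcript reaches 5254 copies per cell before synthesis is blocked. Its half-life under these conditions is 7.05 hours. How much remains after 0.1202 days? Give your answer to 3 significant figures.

Convert the elapsed time: 0.1202 days = 2.8848 hours.
Number of half-lives: n = 2.8848/7.05 ≈ 0.40919.
Remaining = 5254 × (1/2)^0.40919 = 5254 × 0.75305 ≈ 3956.5 copies per cell.

3960 copies per cell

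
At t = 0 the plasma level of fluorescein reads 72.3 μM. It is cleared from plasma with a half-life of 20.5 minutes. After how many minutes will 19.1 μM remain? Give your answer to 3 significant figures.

Fraction remaining = 19.1/72.3 ≈ 0.26418.
n = log₂(72.3/19.1) = ln(3.7853)/ln 2 ≈ 1.9204 half-lives.
t = n × t½ = 1.9204 × 20.5 ≈ 39.369 minutes.

39.4 minutes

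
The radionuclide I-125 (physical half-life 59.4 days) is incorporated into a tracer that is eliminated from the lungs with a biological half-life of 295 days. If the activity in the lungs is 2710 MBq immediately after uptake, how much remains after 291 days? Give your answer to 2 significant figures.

1/t_eff = 1/t_phys + 1/t_biol = 1/59.4 + 1/295 = 0.020225 per day.
t_eff = 59.4 × 295 / (59.4 + 295) ≈ 49.444 days.
Remaining = 2710 × (1/2)^(291/49.444) = 2710 × (1/2)^5.8854 ≈ 45.844 MBq.

46 MBq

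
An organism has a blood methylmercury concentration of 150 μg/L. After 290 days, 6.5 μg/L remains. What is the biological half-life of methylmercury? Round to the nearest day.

A/A₀ = 6.5/150 ≈ 0.043333.
n = log₂(23.077) ≈ 4.5284 half-lives elapsed in 290 days.
t½ = 290/4.5284 ≈ 64.041 days.

64 days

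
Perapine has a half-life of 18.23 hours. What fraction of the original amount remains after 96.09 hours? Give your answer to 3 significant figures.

n = 96.09/18.23 ≈ 5.271 half-lives.
Fraction remaining = (1/2)^5.271 ≈ 0.025899.

0.0259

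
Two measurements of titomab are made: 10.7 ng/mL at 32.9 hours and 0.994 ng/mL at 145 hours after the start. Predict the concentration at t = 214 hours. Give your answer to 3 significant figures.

Over Δt = 145 − 32.9 = 112.1 hours, the level fell by a factor of 10.7/0.994 ≈ 10.765.
n = log₂(10.765) ≈ 3.4282 half-lives, so t½ = 112.1/3.4282 ≈ 32.699 hours.
From t = 145 to t = 214: 0.994 × (1/2)^((214−145)/32.699) ≈ 0.23023 ng/mL.

0.230 ng/mL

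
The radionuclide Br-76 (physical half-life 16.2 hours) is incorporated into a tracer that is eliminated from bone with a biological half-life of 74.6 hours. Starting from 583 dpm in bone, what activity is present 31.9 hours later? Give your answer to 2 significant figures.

1/t_eff = 1/t_phys + 1/t_biol = 1/16.2 + 1/74.6 = 0.075133 per hour.
t_eff = 16.2 × 74.6 / (16.2 + 74.6) ≈ 13.31 hours.
Remaining = 583 × (1/2)^(31.9/13.31) = 583 × (1/2)^2.3967 ≈ 110.71 dpm.

110 dpm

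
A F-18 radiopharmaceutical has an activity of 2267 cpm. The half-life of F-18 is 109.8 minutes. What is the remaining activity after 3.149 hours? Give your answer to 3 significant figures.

688 cpm

Convert the elapsed time: 3.149 hours = 188.94 minutes.
Number of half-lives: n = 188.94/109.8 ≈ 1.7208.
Remaining = 2267 × (1/2)^1.7208 = 2267 × 0.30339 ≈ 687.78 cpm.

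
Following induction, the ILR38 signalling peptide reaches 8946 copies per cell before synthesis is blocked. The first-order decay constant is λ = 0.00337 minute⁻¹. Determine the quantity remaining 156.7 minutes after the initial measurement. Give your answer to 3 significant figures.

5280 copies per cell

t½ = ln 2 / λ = 0.69315 / 0.00337 ≈ 205.68 minutes.
Number of half-lives: n = 156.7/205.68 ≈ 0.76186.
Remaining = 8946 × (1/2)^0.76186 = 8946 × 0.58974 ≈ 5275.8 copies per cell.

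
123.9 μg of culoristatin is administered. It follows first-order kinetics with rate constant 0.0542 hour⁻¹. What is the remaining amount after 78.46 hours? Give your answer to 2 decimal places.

t½ = ln 2 / λ = 0.69315 / 0.0542 ≈ 12.789 hours.
Number of half-lives: n = 78.46/12.789 ≈ 6.1351.
Remaining = 123.9 × (1/2)^6.1351 = 123.9 × 0.014228 ≈ 1.7629 μg.

1.76 μg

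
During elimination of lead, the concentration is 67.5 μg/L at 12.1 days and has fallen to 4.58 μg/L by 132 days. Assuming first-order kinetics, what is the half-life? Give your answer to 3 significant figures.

30.9 days

Over Δt = 132 − 12.1 = 119.9 days, the level fell by a factor of 67.5/4.58 ≈ 14.738.
n = log₂(14.738) ≈ 3.8815 half-lives, so t½ = 119.9/3.8815 ≈ 30.89 days.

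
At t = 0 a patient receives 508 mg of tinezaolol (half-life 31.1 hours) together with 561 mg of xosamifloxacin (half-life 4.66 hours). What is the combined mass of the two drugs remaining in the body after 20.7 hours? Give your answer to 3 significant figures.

tinezaolol: 508 × (1/2)^(20.7/31.1) = 508 × (1/2)^0.66559 ≈ 320.26 mg.
xosamifloxacin: 561 × (1/2)^(20.7/4.66) = 561 × (1/2)^4.4421 ≈ 25.809 mg.
Total = 320.26 + 25.809 ≈ 346.07 mg.

346 mg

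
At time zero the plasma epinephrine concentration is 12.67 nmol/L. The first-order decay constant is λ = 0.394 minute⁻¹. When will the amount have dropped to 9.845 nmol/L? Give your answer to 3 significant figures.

t½ = ln 2 / λ = 0.69315 / 0.394 ≈ 1.7593 minutes.
Fraction remaining = 9.845/12.67 ≈ 0.77703.
n = log₂(12.67/9.845) = ln(1.2869)/ln 2 ≈ 0.36395 half-lives.
t = n × t½ = 0.36395 × 1.7593 ≈ 0.64029 minutes.

0.640 minutes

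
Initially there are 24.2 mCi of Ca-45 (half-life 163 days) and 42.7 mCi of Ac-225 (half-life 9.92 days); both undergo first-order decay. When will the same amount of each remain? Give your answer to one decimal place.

Set 24.2·(1/2)^(t/163) = 42.7·(1/2)^(t/9.92).
Taking log₂: log₂(24.2/42.7) = t·(1/163 − 1/9.92).
log₂(0.56674) = -0.81923; 1/163 − 1/9.92 = -0.094671.
t = -0.81923 / -0.094671 ≈ 8.6534 days.

8.7 days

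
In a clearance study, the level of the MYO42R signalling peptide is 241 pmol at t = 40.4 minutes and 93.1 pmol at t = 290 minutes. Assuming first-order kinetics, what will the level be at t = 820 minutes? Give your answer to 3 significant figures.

Over Δt = 290 − 40.4 = 249.6 minutes, the level fell by a factor of 241/93.1 ≈ 2.5886.
n = log₂(2.5886) ≈ 1.3722 half-lives, so t½ = 249.6/1.3722 ≈ 181.9 minutes.
From t = 290 to t = 820: 93.1 × (1/2)^((820−290)/181.9) ≈ 12.355 pmol.

12.4 pmol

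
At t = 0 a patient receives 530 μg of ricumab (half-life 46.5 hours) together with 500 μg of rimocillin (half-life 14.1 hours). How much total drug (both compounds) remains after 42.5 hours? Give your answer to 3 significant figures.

343 μg

ricumab: 530 × (1/2)^(42.5/46.5) = 530 × (1/2)^0.91398 ≈ 281.28 μg.
rimocillin: 500 × (1/2)^(42.5/14.1) = 500 × (1/2)^3.0142 ≈ 61.889 μg.
Total = 281.28 + 61.889 ≈ 343.17 μg.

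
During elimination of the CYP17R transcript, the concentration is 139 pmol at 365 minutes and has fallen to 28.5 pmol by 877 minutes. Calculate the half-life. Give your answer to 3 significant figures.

224 minutes

Over Δt = 877 − 365 = 512 minutes, the level fell by a factor of 139/28.5 ≈ 4.8772.
n = log₂(4.8772) ≈ 2.2861 half-lives, so t½ = 512/2.2861 ≈ 223.97 minutes.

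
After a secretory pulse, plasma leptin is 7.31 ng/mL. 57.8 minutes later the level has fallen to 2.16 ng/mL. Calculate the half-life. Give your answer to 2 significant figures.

A/A₀ = 2.16/7.31 ≈ 0.29549.
n = log₂(3.3843) ≈ 1.7588 half-lives elapsed in 57.8 minutes.
t½ = 57.8/1.7588 ≈ 32.863 minutes.

33 minutes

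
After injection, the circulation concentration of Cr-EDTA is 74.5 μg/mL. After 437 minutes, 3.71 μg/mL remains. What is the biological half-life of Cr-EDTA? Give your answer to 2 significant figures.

100 minutes

A/A₀ = 3.71/74.5 ≈ 0.049799.
n = log₂(20.081) ≈ 4.3277 half-lives elapsed in 437 minutes.
t½ = 437/4.3277 ≈ 100.98 minutes.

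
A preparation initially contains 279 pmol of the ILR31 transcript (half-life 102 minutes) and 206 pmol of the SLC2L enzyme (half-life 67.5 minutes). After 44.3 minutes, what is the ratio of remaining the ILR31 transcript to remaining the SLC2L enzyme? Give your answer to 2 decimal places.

1.58

ILR31 transcript: 279 × (1/2)^(44.3/102) = 279 × (1/2)^0.43431 ≈ 206.47 pmol.
SLC2L enzyme: 206 × (1/2)^(44.3/67.5) = 206 × (1/2)^0.6563 ≈ 130.71 pmol.
Ratio ≈ 206.47 / 130.71 ≈ 1.5796.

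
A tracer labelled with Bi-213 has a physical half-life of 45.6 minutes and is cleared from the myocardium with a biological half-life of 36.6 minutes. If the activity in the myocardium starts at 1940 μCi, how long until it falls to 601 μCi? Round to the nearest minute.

34 minutes

1/t_eff = 1/t_phys + 1/t_biol = 1/45.6 + 1/36.6 = 0.049252 per minute.
t_eff = 45.6 × 36.6 / (45.6 + 36.6) ≈ 20.304 minutes.
n = log₂(1940/601) ≈ 1.6906; t = 1.6906 × 20.304 ≈ 34.326 minutes.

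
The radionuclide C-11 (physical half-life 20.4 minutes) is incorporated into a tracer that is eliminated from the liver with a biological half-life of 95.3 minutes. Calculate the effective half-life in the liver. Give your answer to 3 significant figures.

1/t_eff = 1/t_phys + 1/t_biol = 1/20.4 + 1/95.3 = 0.059513 per minute.
t_eff = 20.4 × 95.3 / (20.4 + 95.3) ≈ 16.803 minutes.

16.8 minutes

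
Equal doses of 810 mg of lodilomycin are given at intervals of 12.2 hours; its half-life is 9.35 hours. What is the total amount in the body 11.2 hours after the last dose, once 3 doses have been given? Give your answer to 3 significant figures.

The 3 doses were given 35.6, 23.4, 11.2 hours ago.
Total = 810·(1/2)^(35.6/9.35) + 810·(1/2)^(23.4/9.35) + 810·(1/2)^(11.2/9.35)
      = 57.852 + 142.92 + 353.1 ≈ 553.87 mg.

554 mg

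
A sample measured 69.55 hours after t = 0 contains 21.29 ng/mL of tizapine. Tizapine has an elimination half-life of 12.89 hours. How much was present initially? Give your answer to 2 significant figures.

Number of half-lives elapsed: n = 69.55/12.89 ≈ 5.3957.
A₀ = A × 2^n = 21.29 × 2^5.3957 = 21.29 × 42.097 ≈ 896.25 ng/mL.

900 ng/mL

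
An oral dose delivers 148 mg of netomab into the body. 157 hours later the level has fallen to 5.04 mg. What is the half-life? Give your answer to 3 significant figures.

A/A₀ = 5.04/148 ≈ 0.034054.
n = log₂(29.365) ≈ 4.876 half-lives elapsed in 157 hours.
t½ = 157/4.876 ≈ 32.198 hours.

32.2 hours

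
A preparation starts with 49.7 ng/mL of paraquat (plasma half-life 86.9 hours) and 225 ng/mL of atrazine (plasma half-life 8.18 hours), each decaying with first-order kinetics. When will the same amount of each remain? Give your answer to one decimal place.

19.7 hours

Set 49.7·(1/2)^(t/86.9) = 225·(1/2)^(t/8.18).
Taking log₂: log₂(49.7/225) = t·(1/86.9 − 1/8.18).
log₂(0.22089) = -2.1786; 1/86.9 − 1/8.18 = -0.11074.
t = -2.1786 / -0.11074 ≈ 19.673 hours.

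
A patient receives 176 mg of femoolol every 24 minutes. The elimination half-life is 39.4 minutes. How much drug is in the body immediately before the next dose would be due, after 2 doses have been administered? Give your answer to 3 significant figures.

191 mg

The 2 doses were given 48, 24 minutes ago.
Total = 176·(1/2)^(48/39.4) + 176·(1/2)^(24/39.4)
      = 75.644 + 115.38 ≈ 191.03 mg.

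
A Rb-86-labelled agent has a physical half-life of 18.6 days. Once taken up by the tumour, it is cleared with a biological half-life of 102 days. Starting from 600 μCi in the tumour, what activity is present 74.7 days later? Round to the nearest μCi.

22 μCi

1/t_eff = 1/t_phys + 1/t_biol = 1/18.6 + 1/102 = 0.063567 per day.
t_eff = 18.6 × 102 / (18.6 + 102) ≈ 15.731 days.
Remaining = 600 × (1/2)^(74.7/15.731) = 600 × (1/2)^4.7485 ≈ 22.321 μCi.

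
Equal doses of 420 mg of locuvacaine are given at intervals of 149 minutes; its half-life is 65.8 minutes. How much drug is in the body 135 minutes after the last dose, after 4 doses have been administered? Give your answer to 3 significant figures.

The 4 doses were given 582, 433, 284, 135 minutes ago.
Total = 420·(1/2)^(582/65.8) + 420·(1/2)^(433/65.8) + 420·(1/2)^(284/65.8) + 420·(1/2)^(135/65.8)
      = 0.91336 + 4.3884 + 21.085 + 101.31 ≈ 127.69 mg.

128 mg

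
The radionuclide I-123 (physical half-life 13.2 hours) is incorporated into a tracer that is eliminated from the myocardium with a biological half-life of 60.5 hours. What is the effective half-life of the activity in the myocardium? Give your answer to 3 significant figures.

10.8 hours

1/t_eff = 1/t_phys + 1/t_biol = 1/13.2 + 1/60.5 = 0.092287 per hour.
t_eff = 13.2 × 60.5 / (13.2 + 60.5) ≈ 10.836 hours.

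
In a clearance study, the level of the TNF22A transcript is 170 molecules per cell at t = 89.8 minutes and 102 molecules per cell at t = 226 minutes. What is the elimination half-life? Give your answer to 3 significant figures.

185 minutes

Over Δt = 226 − 89.8 = 136.2 minutes, the level fell by a factor of 170/102 ≈ 1.6667.
n = log₂(1.6667) ≈ 0.73697 half-lives, so t½ = 136.2/0.73697 ≈ 184.81 minutes.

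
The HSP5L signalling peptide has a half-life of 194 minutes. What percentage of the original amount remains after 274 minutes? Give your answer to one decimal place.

n = 274/194 ≈ 1.4124 half-lives.
Fraction remaining = (1/2)^1.4124 ≈ 0.37569, i.e. 37.569%.

37.6%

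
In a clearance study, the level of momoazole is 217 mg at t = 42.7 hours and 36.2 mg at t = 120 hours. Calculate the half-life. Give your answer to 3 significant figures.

Over Δt = 120 − 42.7 = 77.3 hours, the level fell by a factor of 217/36.2 ≈ 5.9945.
n = log₂(5.9945) ≈ 2.5836 half-lives, so t½ = 77.3/2.5836 ≈ 29.919 hours.

29.9 hours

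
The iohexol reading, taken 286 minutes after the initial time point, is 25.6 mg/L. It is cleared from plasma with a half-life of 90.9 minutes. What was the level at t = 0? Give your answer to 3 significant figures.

Number of half-lives elapsed: n = 286/90.9 ≈ 3.1463.
A₀ = A × 2^n = 25.6 × 2^3.1463 = 25.6 × 8.8539 ≈ 226.66 mg/L.

227 mg/L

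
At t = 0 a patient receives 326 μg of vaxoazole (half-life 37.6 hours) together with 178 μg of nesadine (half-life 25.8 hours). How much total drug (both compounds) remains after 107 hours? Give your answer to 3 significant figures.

55.4 μg

vaxoazole: 326 × (1/2)^(107/37.6) = 326 × (1/2)^2.8457 ≈ 45.349 μg.
nesadine: 178 × (1/2)^(107/25.8) = 178 × (1/2)^4.1473 ≈ 10.045 μg.
Total = 45.349 + 10.045 ≈ 55.394 μg.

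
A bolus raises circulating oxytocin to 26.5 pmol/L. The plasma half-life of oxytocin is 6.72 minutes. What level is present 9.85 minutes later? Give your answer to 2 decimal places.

9.59 pmol/L

Number of half-lives: n = 9.85/6.72 ≈ 1.4658.
Remaining = 26.5 × (1/2)^1.4658 = 26.5 × 0.36204 ≈ 9.5941 pmol/L.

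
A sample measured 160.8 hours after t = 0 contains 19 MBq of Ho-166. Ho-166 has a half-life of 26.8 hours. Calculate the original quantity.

1216 MBq

Number of half-lives elapsed: n = 160.8/26.8 ≈ 6.
A₀ = A × 2^n = 19 × 2^6 = 19 × 64 ≈ 1216 MBq.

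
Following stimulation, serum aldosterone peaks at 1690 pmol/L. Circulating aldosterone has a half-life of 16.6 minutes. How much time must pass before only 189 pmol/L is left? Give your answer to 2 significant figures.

52 minutes

Fraction remaining = 189/1690 ≈ 0.11183.
n = log₂(1690/189) = ln(8.9418)/ln 2 ≈ 3.1606 half-lives.
t = n × t½ = 3.1606 × 16.6 ≈ 52.465 minutes.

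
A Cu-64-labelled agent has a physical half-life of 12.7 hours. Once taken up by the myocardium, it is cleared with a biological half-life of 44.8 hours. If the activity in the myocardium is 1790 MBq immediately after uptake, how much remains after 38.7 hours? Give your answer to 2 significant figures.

120 MBq

1/t_eff = 1/t_phys + 1/t_biol = 1/12.7 + 1/44.8 = 0.10106 per hour.
t_eff = 12.7 × 44.8 / (12.7 + 44.8) ≈ 9.895 hours.
Remaining = 1790 × (1/2)^(38.7/9.895) = 1790 × (1/2)^3.9111 ≈ 118.99 MBq.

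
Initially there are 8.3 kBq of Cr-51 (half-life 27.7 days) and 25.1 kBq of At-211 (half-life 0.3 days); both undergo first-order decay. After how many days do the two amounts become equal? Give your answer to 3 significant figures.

0.484 days

Set 8.3·(1/2)^(t/27.7) = 25.1·(1/2)^(t/0.3).
Taking log₂: log₂(8.3/25.1) = t·(1/27.7 − 1/0.3).
log₂(0.33068) = -1.5965; 1/27.7 − 1/0.3 = -3.2972.
t = -1.5965 / -3.2972 ≈ 0.4842 days.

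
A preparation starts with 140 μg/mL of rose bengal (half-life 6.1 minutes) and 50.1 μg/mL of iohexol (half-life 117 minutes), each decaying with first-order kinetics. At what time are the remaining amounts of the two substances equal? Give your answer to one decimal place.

9.5 minutes

Set 140·(1/2)^(t/6.1) = 50.1·(1/2)^(t/117).
Taking log₂: log₂(140/50.1) = t·(1/6.1 − 1/117).
log₂(2.7944) = 1.4825; 1/6.1 − 1/117 = 0.15539.
t = 1.4825 / 0.15539 ≈ 9.541 minutes.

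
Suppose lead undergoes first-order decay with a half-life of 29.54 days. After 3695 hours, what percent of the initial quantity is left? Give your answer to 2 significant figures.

2.7%

3695 hours = 153.958 days.
n = 153.958/29.54 ≈ 5.2119 half-lives.
Fraction remaining = (1/2)^5.2119 ≈ 0.026982, i.e. 2.6982%.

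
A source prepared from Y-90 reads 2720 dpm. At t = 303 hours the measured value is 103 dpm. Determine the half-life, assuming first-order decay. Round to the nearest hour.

A/A₀ = 103/2720 ≈ 0.037868.
n = log₂(26.408) ≈ 4.7229 half-lives elapsed in 303 hours.
t½ = 303/4.7229 ≈ 64.156 hours.

64 hours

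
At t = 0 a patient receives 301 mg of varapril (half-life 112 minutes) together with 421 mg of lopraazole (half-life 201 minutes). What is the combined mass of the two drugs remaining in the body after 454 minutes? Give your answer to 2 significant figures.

110 mg

varapril: 301 × (1/2)^(454/112) = 301 × (1/2)^4.0536 ≈ 18.127 mg.
lopraazole: 421 × (1/2)^(454/201) = 421 × (1/2)^2.2587 ≈ 87.972 mg.
Total = 18.127 + 87.972 ≈ 106.1 mg.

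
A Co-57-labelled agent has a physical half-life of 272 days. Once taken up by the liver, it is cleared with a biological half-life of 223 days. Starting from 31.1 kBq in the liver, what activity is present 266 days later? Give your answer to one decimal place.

6.9 kBq

1/t_eff = 1/t_phys + 1/t_biol = 1/272 + 1/223 = 0.0081608 per day.
t_eff = 272 × 223 / (272 + 223) ≈ 122.54 days.
Remaining = 31.1 × (1/2)^(266/122.54) = 31.1 × (1/2)^2.1708 ≈ 6.9071 kBq.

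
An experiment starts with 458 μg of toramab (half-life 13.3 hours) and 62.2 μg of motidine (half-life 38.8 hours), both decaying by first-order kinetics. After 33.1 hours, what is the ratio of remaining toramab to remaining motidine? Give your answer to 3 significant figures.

toramab: 458 × (1/2)^(33.1/13.3) = 458 × (1/2)^2.4887 ≈ 81.599 μg.
motidine: 62.2 × (1/2)^(33.1/38.8) = 62.2 × (1/2)^0.85309 ≈ 34.434 μg.
Ratio ≈ 81.599 / 34.434 ≈ 2.3697.

2.37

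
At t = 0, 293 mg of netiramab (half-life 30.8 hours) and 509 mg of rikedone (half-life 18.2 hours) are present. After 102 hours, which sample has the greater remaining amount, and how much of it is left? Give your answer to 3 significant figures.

netiramab: 293 × (1/2)^3.3117 ≈ 29.509 mg.
rikedone: 509 × (1/2)^5.6044 ≈ 10.462 mg.
Netiramab has more remaining, at ≈ 29.509 mg.

netiramab, 29.5 mg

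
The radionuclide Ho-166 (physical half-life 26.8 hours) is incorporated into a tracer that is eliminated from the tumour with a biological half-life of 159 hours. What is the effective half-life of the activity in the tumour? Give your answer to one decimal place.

22.9 hours

1/t_eff = 1/t_phys + 1/t_biol = 1/26.8 + 1/159 = 0.043603 per hour.
t_eff = 26.8 × 159 / (26.8 + 159) ≈ 22.934 hours.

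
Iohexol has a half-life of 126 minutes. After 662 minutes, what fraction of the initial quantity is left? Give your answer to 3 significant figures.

n = 662/126 ≈ 5.254 half-lives.
Fraction remaining = (1/2)^5.254 ≈ 0.026206.

0.0262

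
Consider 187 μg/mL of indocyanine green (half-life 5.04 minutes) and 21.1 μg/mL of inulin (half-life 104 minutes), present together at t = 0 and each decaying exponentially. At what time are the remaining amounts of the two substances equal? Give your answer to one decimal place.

Set 187·(1/2)^(t/5.04) = 21.1·(1/2)^(t/104).
Taking log₂: log₂(187/21.1) = t·(1/5.04 − 1/104).
log₂(8.8626) = 3.1477; 1/5.04 − 1/104 = 0.1888.
t = 3.1477 / 0.1888 ≈ 16.673 minutes.

16.7 minutes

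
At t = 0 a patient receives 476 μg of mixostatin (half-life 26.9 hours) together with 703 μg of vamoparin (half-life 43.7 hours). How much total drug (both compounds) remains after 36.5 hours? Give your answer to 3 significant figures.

580 μg

mixostatin: 476 × (1/2)^(36.5/26.9) = 476 × (1/2)^1.3569 ≈ 185.84 μg.
vamoparin: 703 × (1/2)^(36.5/43.7) = 703 × (1/2)^0.83524 ≈ 394.02 μg.
Total = 185.84 + 394.02 ≈ 579.87 μg.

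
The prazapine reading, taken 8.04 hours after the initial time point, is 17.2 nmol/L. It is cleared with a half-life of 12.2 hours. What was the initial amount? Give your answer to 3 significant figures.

27.2 nmol/L

Number of half-lives elapsed: n = 8.04/12.2 ≈ 0.65902.
A₀ = A × 2^n = 17.2 × 2^0.65902 = 17.2 × 1.579 ≈ 27.159 nmol/L.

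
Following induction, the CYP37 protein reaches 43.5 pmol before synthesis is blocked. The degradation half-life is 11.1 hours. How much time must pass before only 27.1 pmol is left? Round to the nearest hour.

Fraction remaining = 27.1/43.5 ≈ 0.62299.
n = log₂(43.5/27.1) = ln(1.6052)/ln 2 ≈ 0.68272 half-lives.
t = n × t½ = 0.68272 × 11.1 ≈ 7.5782 hours.

8 hours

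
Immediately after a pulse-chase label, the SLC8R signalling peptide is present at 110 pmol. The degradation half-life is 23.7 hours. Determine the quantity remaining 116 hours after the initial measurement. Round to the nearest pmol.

4 pmol

Number of half-lives: n = 116/23.7 ≈ 4.8945.
Remaining = 110 × (1/2)^4.8945 = 110 × 0.033621 ≈ 3.6983 pmol.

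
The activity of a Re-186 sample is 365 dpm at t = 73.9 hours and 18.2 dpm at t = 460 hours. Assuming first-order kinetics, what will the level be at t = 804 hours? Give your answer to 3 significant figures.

Over Δt = 460 − 73.9 = 386.1 hours, the level fell by a factor of 365/18.2 ≈ 20.055.
n = log₂(20.055) ≈ 4.3259 half-lives, so t½ = 386.1/4.3259 ≈ 89.253 hours.
From t = 460 to t = 804: 18.2 × (1/2)^((804−460)/89.253) ≈ 1.2585 dpm.

1.26 dpm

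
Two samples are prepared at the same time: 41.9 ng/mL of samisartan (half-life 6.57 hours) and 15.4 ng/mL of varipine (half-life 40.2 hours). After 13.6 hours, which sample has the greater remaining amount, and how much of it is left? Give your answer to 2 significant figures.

varipine, 12 ng/mL

samisartan: 41.9 × (1/2)^2.07 ≈ 9.9788 ng/mL.
varipine: 15.4 × (1/2)^0.33831 ≈ 12.181 ng/mL.
Varipine has more remaining, at ≈ 12.181 ng/mL.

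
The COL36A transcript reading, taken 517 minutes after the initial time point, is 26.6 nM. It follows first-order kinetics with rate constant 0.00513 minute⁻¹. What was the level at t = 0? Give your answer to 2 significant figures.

t½ = ln 2 / λ = 0.69315 / 0.00513 ≈ 135.12 minutes.
Number of half-lives elapsed: n = 517/135.12 ≈ 3.8263.
A₀ = A × 2^n = 26.6 × 2^3.8263 = 26.6 × 14.185 ≈ 377.33 nM.

380 nM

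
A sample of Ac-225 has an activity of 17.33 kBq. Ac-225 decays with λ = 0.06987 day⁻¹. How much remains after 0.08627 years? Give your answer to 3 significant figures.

1.92 kBq

t½ = ln 2 / λ = 0.69315 / 0.06987 ≈ 9.9205 days.
Convert the elapsed time: 0.08627 years = 31.4886 days.
Number of half-lives: n = 31.4886/9.9205 ≈ 3.1741.
Remaining = 17.33 × (1/2)^3.1741 = 17.33 × 0.11079 ≈ 1.92 kBq.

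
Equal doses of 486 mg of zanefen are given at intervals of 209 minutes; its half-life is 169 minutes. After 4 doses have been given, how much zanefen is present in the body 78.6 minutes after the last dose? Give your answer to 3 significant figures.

The 4 doses were given 705.6, 496.6, 287.6, 78.6 minutes ago.
Total = 486·(1/2)^(705.6/169) + 486·(1/2)^(496.6/169) + 486·(1/2)^(287.6/169) + 486·(1/2)^(78.6/169)
      = 26.902 + 63.397 + 149.4 + 352.07 ≈ 591.77 mg.

592 mg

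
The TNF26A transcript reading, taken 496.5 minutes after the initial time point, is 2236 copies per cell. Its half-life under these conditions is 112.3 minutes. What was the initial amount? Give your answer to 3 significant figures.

Number of half-lives elapsed: n = 496.5/112.3 ≈ 4.4212.
A₀ = A × 2^n = 2236 × 2^4.4212 = 2236 × 21.425 ≈ 47905 copies per cell.

47900 copies per cell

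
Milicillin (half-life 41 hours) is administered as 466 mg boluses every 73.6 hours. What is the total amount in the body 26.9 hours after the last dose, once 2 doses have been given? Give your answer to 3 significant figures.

The 2 doses were given 100.5, 26.9 hours ago.
Total = 466·(1/2)^(100.5/41) + 466·(1/2)^(26.9/41)
      = 85.211 + 295.72 ≈ 380.93 mg.

381 mg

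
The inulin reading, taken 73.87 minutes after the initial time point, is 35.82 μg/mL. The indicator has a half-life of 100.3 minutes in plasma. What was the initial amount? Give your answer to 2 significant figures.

60 μg/mL

Number of half-lives elapsed: n = 73.87/100.3 ≈ 0.73649.
A₀ = A × 2^n = 35.82 × 2^0.73649 = 35.82 × 1.6661 ≈ 59.68 μg/mL.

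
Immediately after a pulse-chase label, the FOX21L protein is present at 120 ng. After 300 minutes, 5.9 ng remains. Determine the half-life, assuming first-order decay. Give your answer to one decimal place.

69.0 minutes

A/A₀ = 5.9/120 ≈ 0.049167.
n = log₂(20.339) ≈ 4.3462 half-lives elapsed in 300 minutes.
t½ = 300/4.3462 ≈ 69.026 minutes.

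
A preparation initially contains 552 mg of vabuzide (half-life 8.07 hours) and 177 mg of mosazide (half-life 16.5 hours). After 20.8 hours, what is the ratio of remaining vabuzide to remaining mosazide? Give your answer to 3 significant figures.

vabuzide: 552 × (1/2)^(20.8/8.07) = 552 × (1/2)^2.5774 ≈ 92.48 mg.
mosazide: 177 × (1/2)^(20.8/16.5) = 177 × (1/2)^1.2606 ≈ 73.874 mg.
Ratio ≈ 92.48 / 73.874 ≈ 1.2519.

1.25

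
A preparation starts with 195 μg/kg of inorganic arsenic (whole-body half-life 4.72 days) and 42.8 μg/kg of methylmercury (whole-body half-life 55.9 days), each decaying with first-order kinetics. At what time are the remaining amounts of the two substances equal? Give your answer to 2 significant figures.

Set 195·(1/2)^(t/4.72) = 42.8·(1/2)^(t/55.9).
Taking log₂: log₂(195/42.8) = t·(1/4.72 − 1/55.9).
log₂(4.5561) = 2.1878; 1/4.72 − 1/55.9 = 0.19398.
t = 2.1878 / 0.19398 ≈ 11.279 days.

11 days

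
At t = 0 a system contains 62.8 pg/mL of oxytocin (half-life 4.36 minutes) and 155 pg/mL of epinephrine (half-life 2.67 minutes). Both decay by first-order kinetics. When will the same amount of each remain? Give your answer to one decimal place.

9.0 minutes

Set 62.8·(1/2)^(t/4.36) = 155·(1/2)^(t/2.67).
Taking log₂: log₂(62.8/155) = t·(1/4.36 − 1/2.67).
log₂(0.40516) = -1.3034; 1/4.36 − 1/2.67 = -0.14517.
t = -1.3034 / -0.14517 ≈ 8.9784 minutes.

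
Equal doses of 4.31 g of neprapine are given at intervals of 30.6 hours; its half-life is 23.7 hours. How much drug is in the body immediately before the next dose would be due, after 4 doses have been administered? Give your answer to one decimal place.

2.9 g

The 4 doses were given 122.4, 91.8, 61.2, 30.6 hours ago.
Total = 4.31·(1/2)^(122.4/23.7) + 4.31·(1/2)^(91.8/23.7) + 4.31·(1/2)^(61.2/23.7) + 4.31·(1/2)^(30.6/23.7)
      = 0.12017 + 0.29408 + 0.71967 + 1.7612 ≈ 2.8951 g.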